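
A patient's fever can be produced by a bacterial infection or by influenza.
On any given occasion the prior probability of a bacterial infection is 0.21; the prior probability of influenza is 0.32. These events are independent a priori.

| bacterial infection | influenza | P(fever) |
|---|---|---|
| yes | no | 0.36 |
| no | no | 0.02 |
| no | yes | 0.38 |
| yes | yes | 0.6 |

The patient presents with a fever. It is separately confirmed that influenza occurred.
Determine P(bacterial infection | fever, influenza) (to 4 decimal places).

P(bacterial infection | fever, influenza) ≈ 0.2956

Weight on bacterial infection=true, given the evidence: 0.6×0.21 = 0.126000
Normalizer over all consistent configurations: 0.38×0.79 + 0.6×0.21 = 0.426200
Posterior = 0.126000 / 0.426200 ≈ 0.2956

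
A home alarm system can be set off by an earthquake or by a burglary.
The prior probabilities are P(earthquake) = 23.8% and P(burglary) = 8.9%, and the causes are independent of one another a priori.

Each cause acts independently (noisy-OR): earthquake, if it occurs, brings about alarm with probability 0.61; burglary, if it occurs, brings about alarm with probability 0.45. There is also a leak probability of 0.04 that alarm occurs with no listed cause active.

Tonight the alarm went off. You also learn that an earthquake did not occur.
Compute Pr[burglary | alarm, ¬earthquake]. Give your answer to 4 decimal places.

Under noisy-OR, P(alarm | causes) = 1 − (1−0.04)·∏(1−qᵢ) over the active causes.
Sum P(alarm|·) weighted by the priors over both values of burglary:
  P(alarm | ¬earthquake) = 0.04*0.911 + 0.472*0.089
        = 0.036440 + 0.042008 = 0.078448
The terms with burglary present sum to 0.042008, so
  P(burglary | alarm, ¬earthquake) = 0.042008 / 0.078448 ≈ 0.5355

Pr[burglary | alarm, ¬earthquake] ≈ 0.5355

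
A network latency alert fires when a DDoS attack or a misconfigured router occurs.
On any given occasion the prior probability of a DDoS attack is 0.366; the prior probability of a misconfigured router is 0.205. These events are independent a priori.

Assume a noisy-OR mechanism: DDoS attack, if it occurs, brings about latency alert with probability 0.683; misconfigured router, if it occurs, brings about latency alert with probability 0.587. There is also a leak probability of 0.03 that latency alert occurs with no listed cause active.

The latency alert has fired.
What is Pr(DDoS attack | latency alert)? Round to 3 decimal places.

Pr(DDoS attack | latency alert) ≈ 0.742

Under noisy-OR, P(latency alert | causes) = 1 − (1−0.03)·∏(1−qᵢ) over the active causes.
Weight on DDoS attack=true, given the evidence: 0.201500 + 0.065502 = 0.267002
The normalizing constant is 0.03*0.634*0.795 + 0.59939*0.634*0.205 + 0.69251*0.366*0.795 + 0.873007*0.366*0.205 = 0.360026
P(DDoS attack | latency alert) = 0.267002/0.360026 ≈ 0.742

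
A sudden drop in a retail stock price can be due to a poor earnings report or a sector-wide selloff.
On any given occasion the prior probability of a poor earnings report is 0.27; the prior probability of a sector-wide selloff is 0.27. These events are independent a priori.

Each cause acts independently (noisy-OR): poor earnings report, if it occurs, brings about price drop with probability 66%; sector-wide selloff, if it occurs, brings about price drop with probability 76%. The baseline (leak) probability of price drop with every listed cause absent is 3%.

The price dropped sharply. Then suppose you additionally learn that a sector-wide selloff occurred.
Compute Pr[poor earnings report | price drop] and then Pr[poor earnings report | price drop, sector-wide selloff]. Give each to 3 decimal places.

Pr[poor earnings report | price drop] ≈ 0.544; Pr[poor earnings report | price drop, sector-wide selloff] ≈ 0.307

Under noisy-OR, P(price drop | causes) = 1 − (1−0.03)·∏(1−qᵢ) over the active causes.
Numerator (weight on configurations with poor earnings report): 0.132096 + 0.067130 = 0.199226
Normalizer over all consistent configurations: 0.03×0.73×0.73 + 0.7672×0.73×0.27 + 0.6702×0.27×0.73 + 0.920848×0.27×0.27 = 0.366428
P(poor earnings report | price drop) = 0.199226/0.366428 ≈ 0.544

Now condition on the additional information:
P(price drop | sector-wide selloff) = 0.7672·0.73 + 0.920848·0.27 = 0.560056 + 0.248629 = 0.808685
Of this, 0.248629 comes from 0.920848·0.27 (the poor earnings report=true cases).
Hence the posterior is 0.248629/0.808685 ≈ 0.307.
This is intercausal reasoning (explaining away): once sector-wide selloff accounts for the price drop, poor earnings report becomes less likely.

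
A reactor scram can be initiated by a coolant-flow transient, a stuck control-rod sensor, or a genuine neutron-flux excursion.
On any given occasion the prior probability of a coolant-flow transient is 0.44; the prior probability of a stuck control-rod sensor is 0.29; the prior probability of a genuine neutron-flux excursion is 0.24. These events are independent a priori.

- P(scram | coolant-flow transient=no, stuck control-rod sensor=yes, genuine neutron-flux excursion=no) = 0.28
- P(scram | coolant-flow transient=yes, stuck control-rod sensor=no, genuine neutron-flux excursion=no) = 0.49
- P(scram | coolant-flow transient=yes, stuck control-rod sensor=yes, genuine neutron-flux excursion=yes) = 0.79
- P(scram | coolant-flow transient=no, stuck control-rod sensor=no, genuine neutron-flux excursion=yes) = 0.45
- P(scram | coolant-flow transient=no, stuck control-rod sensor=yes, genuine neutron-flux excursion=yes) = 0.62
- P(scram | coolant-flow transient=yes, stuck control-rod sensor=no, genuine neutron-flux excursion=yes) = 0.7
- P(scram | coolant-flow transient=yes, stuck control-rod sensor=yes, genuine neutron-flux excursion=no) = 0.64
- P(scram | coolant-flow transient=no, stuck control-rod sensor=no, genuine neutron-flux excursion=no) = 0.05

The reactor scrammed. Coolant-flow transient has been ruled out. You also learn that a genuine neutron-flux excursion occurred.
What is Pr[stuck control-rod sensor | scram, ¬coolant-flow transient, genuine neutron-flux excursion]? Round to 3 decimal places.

Pr[stuck control-rod sensor | scram, ¬coolant-flow transient, genuine neutron-flux excursion] ≈ 0.360

P(scram | ¬coolant-flow transient, genuine neutron-flux excursion) = 0.45*0.71 + 0.62*0.29 = 0.319500 + 0.179800 = 0.499300
Restricting to configurations with stuck control-rod sensor present: 0.62*0.29 = 0.179800.
P(stuck control-rod sensor | scram, ¬coolant-flow transient, genuine neutron-flux excursion) = 0.179800 / 0.499300 ≈ 0.360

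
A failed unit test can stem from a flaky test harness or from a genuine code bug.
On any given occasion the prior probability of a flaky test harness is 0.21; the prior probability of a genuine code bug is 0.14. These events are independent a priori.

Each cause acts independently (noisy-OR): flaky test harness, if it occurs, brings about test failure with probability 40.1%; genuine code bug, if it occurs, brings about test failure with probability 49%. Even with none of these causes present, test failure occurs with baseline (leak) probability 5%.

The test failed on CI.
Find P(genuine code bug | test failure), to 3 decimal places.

Under noisy-OR, P(test failure | causes) = 1 − (1−0.05)·∏(1−qᵢ) over the active causes.
Enumerate the 4 (flaky test harness, genuine code bug) configurations and weight by the priors:
  P(test failure) = 0.05×0.79×0.86 + 0.5155×0.79×0.14 + 0.43095×0.21×0.86 + 0.709785×0.21×0.14
        = 0.033970 + 0.057014 + 0.077830 + 0.020868 = 0.189682
Configurations with genuine code bug contribute 0.077882, so
  P(genuine code bug | test failure) = 0.077882 / 0.189682 ≈ 0.411

P(genuine code bug | test failure) ≈ 0.411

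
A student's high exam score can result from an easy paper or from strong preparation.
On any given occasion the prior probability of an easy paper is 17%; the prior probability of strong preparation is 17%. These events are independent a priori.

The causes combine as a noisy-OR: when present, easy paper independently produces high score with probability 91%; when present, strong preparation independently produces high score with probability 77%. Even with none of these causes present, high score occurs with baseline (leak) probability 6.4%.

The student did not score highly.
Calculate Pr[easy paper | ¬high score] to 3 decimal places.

Pr[easy paper | ¬high score] ≈ 0.018

Under noisy-OR, P(high score | causes) = 1 − (1−0.064)·∏(1−qᵢ) over the active causes.
P(¬high score) = 0.936*0.83*0.83 + 0.21528*0.83*0.17 + 0.08424*0.17*0.83 + 0.019375*0.17*0.17 = 0.644810 + 0.030376 + 0.011886 + 0.000560 = 0.687632
The easy paper-present share is 0.011886 + 0.000560 = 0.012446.
Hence the posterior is 0.012446/0.687632 ≈ 0.018.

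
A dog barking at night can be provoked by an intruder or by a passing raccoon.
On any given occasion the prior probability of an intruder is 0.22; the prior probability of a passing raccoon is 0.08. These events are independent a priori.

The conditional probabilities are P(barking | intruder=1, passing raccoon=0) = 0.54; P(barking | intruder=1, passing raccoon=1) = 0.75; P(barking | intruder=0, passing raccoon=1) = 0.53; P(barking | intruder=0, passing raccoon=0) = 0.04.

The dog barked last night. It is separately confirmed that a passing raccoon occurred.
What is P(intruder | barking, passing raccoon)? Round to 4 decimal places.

P(intruder | barking, passing raccoon) ≈ 0.2853

By total probability over both values of intruder:
  P(barking | passing raccoon) = 0.53*0.78 + 0.75*0.22
        = 0.413400 + 0.165000 = 0.578400
Configurations with intruder contribute 0.165000, so
  P(intruder | barking, passing raccoon) = 0.165000 / 0.578400 ≈ 0.2853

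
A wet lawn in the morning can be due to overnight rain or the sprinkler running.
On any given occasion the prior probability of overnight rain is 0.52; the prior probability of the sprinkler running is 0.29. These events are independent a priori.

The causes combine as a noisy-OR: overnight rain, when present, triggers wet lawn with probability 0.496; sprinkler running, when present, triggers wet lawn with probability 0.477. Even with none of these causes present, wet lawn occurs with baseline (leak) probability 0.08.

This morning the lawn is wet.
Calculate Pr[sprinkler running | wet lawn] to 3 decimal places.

Under noisy-OR, P(wet lawn | causes) = 1 − (1−0.08)·∏(1−qᵢ) over the active causes.
Enumerate the 4 (overnight rain, sprinkler running) configurations and weight by the priors:
  P(wet lawn) = 0.08*0.48*0.71 + 0.51884*0.48*0.29 + 0.53632*0.52*0.71 + 0.757495*0.52*0.29
        = 0.027264 + 0.072223 + 0.198009 + 0.114230 = 0.411726
Configurations with sprinkler running contribute 0.186453, so
  P(sprinkler running | wet lawn) = 0.186453 / 0.411726 ≈ 0.453

Pr[sprinkler running | wet lawn] ≈ 0.453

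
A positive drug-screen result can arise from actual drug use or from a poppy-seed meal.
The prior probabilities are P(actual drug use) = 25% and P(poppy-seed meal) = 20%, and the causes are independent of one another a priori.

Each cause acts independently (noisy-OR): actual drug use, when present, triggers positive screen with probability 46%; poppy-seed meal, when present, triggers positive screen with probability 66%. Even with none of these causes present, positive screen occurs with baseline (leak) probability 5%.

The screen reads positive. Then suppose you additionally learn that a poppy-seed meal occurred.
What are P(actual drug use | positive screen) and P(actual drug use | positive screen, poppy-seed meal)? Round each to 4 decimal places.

Under noisy-OR, P(positive screen | causes) = 1 − (1−0.05)·∏(1−qᵢ) over the active causes.
Enumerate the 4 (actual drug use, poppy-seed meal) configurations and weight by the priors:
  P(positive screen) = 0.05*0.75*0.8 + 0.677*0.75*0.2 + 0.487*0.25*0.8 + 0.82558*0.25*0.2
        = 0.030000 + 0.101550 + 0.097400 + 0.041279 = 0.270229
Keeping only the actual drug use-present terms gives 0.138679, so
  P(actual drug use | positive screen) = 0.138679 / 0.270229 ≈ 0.5132

Now also conditioning on poppy-seed meal=true:
P(positive screen | poppy-seed meal) = 0.677×0.75 + 0.82558×0.25 = 0.507750 + 0.206395 = 0.714145
Of this, 0.206395 comes from 0.82558×0.25 (the actual drug use=true cases).
Hence the posterior is 0.206395/0.714145 ≈ 0.2890.

P(actual drug use | positive screen) ≈ 0.5132; P(actual drug use | positive screen, poppy-seed meal) ≈ 0.2890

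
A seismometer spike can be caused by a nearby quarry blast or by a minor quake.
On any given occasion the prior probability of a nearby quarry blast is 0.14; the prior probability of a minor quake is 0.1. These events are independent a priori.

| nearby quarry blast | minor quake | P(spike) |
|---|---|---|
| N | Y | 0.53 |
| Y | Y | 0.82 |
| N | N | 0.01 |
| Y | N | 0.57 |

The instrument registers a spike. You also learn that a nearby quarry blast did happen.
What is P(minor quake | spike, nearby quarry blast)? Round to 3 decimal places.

Sum P(spike|·) weighted by the priors over both values of minor quake:
  P(spike | nearby quarry blast) = 0.57·0.9 + 0.82·0.1
        = 0.513000 + 0.082000 = 0.595000
Configurations with minor quake contribute 0.082000, so
  P(minor quake | spike, nearby quarry blast) = 0.082000 / 0.595000 ≈ 0.138

P(minor quake | spike, nearby quarry blast) ≈ 0.138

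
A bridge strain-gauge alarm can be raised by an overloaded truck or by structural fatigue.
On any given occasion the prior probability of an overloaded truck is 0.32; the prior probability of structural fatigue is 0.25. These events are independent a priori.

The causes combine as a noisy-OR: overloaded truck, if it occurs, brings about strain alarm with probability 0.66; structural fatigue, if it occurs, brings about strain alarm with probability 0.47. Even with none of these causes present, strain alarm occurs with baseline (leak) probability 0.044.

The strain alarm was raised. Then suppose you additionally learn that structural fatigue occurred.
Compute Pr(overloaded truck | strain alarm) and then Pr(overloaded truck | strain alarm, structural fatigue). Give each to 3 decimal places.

Pr(overloaded truck | strain alarm) ≈ 0.682; Pr(overloaded truck | strain alarm, structural fatigue) ≈ 0.441

Under noisy-OR, P(strain alarm | causes) = 1 − (1−0.044)·∏(1−qᵢ) over the active causes.
By total probability over the 4 (overloaded truck, structural fatigue) configurations:
  P(strain alarm) = 0.044*0.68*0.75 + 0.49332*0.68*0.25 + 0.67496*0.32*0.75 + 0.827729*0.32*0.25
        = 0.022440 + 0.083864 + 0.161990 + 0.066218 = 0.334512
Configurations with overloaded truck contribute 0.228208, so
  P(overloaded truck | strain alarm) = 0.228208 / 0.334512 ≈ 0.682

Now also conditioning on structural fatigue=true:
By total probability over both values of overloaded truck:
  P(strain alarm | structural fatigue) = 0.49332*0.68 + 0.827729*0.32
        = 0.335458 + 0.264873 = 0.600331
Configurations with overloaded truck contribute 0.264873, so
  P(overloaded truck | strain alarm, structural fatigue) = 0.264873 / 0.600331 ≈ 0.441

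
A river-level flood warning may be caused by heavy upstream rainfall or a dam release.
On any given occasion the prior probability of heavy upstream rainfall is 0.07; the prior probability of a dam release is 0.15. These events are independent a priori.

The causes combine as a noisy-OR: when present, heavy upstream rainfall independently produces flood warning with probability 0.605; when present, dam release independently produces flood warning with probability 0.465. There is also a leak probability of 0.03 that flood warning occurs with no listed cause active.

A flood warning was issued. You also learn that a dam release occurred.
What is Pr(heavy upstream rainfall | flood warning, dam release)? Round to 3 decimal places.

Under noisy-OR, P(flood warning | causes) = 1 − (1−0.03)·∏(1−qᵢ) over the active causes.
P(flood warning | dam release) = 0.48105·0.93 + 0.795015·0.07 = 0.447377 + 0.055651 = 0.503028
Restricting to configurations with heavy upstream rainfall present: 0.795015·0.07 = 0.055651.
So P(heavy upstream rainfall | flood warning, dam release) = 0.055651/0.503028 ≈ 0.111.

Pr(heavy upstream rainfall | flood warning, dam release) ≈ 0.111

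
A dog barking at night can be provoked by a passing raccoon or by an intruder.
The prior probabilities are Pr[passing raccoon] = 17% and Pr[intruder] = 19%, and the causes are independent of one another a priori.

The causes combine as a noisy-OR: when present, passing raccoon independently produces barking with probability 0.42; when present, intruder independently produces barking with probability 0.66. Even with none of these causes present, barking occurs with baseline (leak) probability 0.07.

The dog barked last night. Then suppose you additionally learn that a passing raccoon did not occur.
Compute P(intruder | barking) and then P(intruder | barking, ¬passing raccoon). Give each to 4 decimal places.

P(intruder | barking) ≈ 0.5485; P(intruder | barking, ¬passing raccoon) ≈ 0.6962

Under noisy-OR, P(barking | causes) = 1 − (1−0.07)·∏(1−qᵢ) over the active causes.
By total probability over the 4 (passing raccoon, intruder) configurations:
  P(barking) = 0.07*0.83*0.81 + 0.6838*0.83*0.19 + 0.4606*0.17*0.81 + 0.816604*0.17*0.19
        = 0.047061 + 0.107835 + 0.063425 + 0.026376 = 0.244697
Configurations with intruder contribute 0.134211, so
  P(intruder | barking) = 0.134211 / 0.244697 ≈ 0.5485

Now condition on the additional information:
P(barking | ¬passing raccoon) = 0.07*0.81 + 0.6838*0.19 = 0.056700 + 0.129922 = 0.186622
The intruder-present share is 0.6838*0.19 = 0.129922.
Hence the posterior is 0.129922/0.186622 ≈ 0.6962.
With passing raccoon excluded, intruder must carry more of the explanatory weight for the barking.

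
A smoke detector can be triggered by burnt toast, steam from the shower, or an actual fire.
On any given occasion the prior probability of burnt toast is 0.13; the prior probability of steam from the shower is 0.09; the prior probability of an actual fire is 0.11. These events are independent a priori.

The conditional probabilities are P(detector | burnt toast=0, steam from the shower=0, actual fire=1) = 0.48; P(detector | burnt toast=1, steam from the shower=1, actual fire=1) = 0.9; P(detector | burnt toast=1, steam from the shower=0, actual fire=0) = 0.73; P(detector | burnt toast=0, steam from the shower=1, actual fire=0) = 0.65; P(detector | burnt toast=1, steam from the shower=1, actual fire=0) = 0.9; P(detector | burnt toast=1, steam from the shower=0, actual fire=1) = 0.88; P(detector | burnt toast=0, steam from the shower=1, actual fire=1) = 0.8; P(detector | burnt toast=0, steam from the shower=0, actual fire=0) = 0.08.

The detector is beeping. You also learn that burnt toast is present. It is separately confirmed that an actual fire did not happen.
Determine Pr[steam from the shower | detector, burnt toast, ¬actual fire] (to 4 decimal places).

Sum P(detector|·) weighted by the priors over both values of steam from the shower:
  P(detector | burnt toast, ¬actual fire) = 0.73×0.91 + 0.9×0.09
        = 0.664300 + 0.081000 = 0.745300
Configurations with steam from the shower contribute 0.081000, so
  P(steam from the shower | detector, burnt toast, ¬actual fire) = 0.081000 / 0.745300 ≈ 0.1087

Pr[steam from the shower | detector, burnt toast, ¬actual fire] ≈ 0.1087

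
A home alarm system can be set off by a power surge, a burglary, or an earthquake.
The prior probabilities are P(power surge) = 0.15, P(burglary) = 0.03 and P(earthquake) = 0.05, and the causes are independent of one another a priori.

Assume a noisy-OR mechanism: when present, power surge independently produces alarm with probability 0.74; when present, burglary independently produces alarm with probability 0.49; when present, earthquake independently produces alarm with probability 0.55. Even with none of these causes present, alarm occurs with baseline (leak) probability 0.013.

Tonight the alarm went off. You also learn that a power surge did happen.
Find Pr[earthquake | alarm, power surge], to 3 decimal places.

Pr[earthquake | alarm, power surge] ≈ 0.059

Under noisy-OR, P(alarm | causes) = 1 − (1−0.013)·∏(1−qᵢ) over the active causes.
Numerator (weight on configurations with earthquake): 0.042899 + 0.001412 = 0.044311
Denominator P(alarm | power surge): 0.74338×0.97×0.95 + 0.884521×0.97×0.05 + 0.869124×0.03×0.95 + 0.941106×0.03×0.05 = 0.754106
Posterior = 0.044311 / 0.754106 ≈ 0.059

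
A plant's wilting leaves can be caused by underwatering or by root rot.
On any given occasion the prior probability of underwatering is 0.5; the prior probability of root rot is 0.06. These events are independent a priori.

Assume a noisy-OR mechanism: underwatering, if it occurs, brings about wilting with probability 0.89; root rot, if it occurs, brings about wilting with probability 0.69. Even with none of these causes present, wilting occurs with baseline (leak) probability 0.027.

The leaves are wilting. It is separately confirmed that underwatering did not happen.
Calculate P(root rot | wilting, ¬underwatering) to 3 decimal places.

Under noisy-OR, P(wilting | causes) = 1 − (1−0.027)·∏(1−qᵢ) over the active causes.
Weight on root rot=true, given the evidence: 0.69837·0.06 = 0.041902
Normalizer over all consistent configurations: 0.027·0.94 + 0.69837·0.06 = 0.067282
P(root rot | wilting, ¬underwatering) = 0.041902/0.067282 ≈ 0.623

P(root rot | wilting, ¬underwatering) ≈ 0.623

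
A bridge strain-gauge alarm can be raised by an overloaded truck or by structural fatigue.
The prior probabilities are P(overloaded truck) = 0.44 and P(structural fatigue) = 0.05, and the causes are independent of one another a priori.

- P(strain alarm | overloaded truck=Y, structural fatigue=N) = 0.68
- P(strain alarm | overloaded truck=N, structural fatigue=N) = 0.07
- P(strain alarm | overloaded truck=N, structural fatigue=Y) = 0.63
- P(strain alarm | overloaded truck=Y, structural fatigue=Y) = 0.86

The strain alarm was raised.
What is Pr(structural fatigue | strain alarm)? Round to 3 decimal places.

Pr(structural fatigue | strain alarm) ≈ 0.102

P(strain alarm) = 0.07*0.56*0.95 + 0.63*0.56*0.05 + 0.68*0.44*0.95 + 0.86*0.44*0.05 = 0.037240 + 0.017640 + 0.284240 + 0.018920 = 0.358040
Of this, 0.036560 comes from 0.017640 + 0.018920 (the structural fatigue=true cases).
P(structural fatigue | strain alarm) = 0.036560 / 0.358040 ≈ 0.102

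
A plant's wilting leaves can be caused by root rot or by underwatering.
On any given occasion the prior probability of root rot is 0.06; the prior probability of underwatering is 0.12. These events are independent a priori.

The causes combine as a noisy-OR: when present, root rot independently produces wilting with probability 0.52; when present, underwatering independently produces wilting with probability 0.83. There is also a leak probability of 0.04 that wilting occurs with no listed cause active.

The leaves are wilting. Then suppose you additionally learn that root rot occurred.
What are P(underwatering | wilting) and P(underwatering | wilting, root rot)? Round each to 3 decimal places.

P(underwatering | wilting) ≈ 0.621; P(underwatering | wilting, root rot) ≈ 0.189

Under noisy-OR, P(wilting | causes) = 1 − (1−0.04)·∏(1−qᵢ) over the active causes.
Sum P(wilting|·) weighted by the priors over the 4 (root rot, underwatering) configurations:
  P(wilting) = 0.04*0.94*0.88 + 0.8368*0.94*0.12 + 0.5392*0.06*0.88 + 0.921664*0.06*0.12
        = 0.033088 + 0.094391 + 0.028470 + 0.006636 = 0.162585
Keeping only the underwatering-present terms gives 0.101027, so
  P(underwatering | wilting) = 0.101027 / 0.162585 ≈ 0.621

Now also conditioning on root rot=true:
For the numerator, keep only underwatering=true terms: 0.921664·0.12 = 0.110600
Normalizer over all consistent configurations: 0.5392·0.88 + 0.921664·0.12 = 0.585096
P(underwatering | wilting, root rot) = 0.110600/0.585096 ≈ 0.189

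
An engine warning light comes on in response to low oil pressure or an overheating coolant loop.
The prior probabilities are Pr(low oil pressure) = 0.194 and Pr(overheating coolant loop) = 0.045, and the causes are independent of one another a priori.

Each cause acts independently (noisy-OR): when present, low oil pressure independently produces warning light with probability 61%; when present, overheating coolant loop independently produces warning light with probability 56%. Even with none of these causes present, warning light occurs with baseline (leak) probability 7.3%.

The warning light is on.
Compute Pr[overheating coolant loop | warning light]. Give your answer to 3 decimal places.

Pr[overheating coolant loop | warning light] ≈ 0.142

Under noisy-OR, P(warning light | causes) = 1 − (1−0.073)·∏(1−qᵢ) over the active causes.
P(warning light) = 0.073·0.806·0.955 + 0.59212·0.806·0.045 + 0.63847·0.194·0.955 + 0.840927·0.194·0.045 = 0.056190 + 0.021476 + 0.118289 + 0.007341 = 0.203296
Of this, 0.028817 comes from 0.021476 + 0.007341 (the overheating coolant loop=true cases).
P(overheating coolant loop | warning light) = 0.028817 / 0.203296 ≈ 0.142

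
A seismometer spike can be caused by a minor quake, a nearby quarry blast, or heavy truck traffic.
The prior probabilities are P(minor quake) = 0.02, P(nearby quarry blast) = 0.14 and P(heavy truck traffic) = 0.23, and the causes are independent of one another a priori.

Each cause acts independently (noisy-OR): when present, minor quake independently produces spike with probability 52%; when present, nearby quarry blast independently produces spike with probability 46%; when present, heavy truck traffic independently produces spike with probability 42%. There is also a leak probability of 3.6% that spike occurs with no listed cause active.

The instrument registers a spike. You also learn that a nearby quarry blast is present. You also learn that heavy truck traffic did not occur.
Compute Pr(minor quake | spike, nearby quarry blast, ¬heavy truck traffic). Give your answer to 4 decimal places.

Pr(minor quake | spike, nearby quarry blast, ¬heavy truck traffic) ≈ 0.0309

Under noisy-OR, P(spike | causes) = 1 − (1−0.036)·∏(1−qᵢ) over the active causes.
Enumerate both values of minor quake and weight by the priors:
  P(spike | nearby quarry blast, ¬heavy truck traffic) = 0.47944×0.98 + 0.750131×0.02
        = 0.469851 + 0.015003 = 0.484854
Keeping only the minor quake-present terms gives 0.015003, so
  P(minor quake | spike, nearby quarry blast, ¬heavy truck traffic) = 0.015003 / 0.484854 ≈ 0.0309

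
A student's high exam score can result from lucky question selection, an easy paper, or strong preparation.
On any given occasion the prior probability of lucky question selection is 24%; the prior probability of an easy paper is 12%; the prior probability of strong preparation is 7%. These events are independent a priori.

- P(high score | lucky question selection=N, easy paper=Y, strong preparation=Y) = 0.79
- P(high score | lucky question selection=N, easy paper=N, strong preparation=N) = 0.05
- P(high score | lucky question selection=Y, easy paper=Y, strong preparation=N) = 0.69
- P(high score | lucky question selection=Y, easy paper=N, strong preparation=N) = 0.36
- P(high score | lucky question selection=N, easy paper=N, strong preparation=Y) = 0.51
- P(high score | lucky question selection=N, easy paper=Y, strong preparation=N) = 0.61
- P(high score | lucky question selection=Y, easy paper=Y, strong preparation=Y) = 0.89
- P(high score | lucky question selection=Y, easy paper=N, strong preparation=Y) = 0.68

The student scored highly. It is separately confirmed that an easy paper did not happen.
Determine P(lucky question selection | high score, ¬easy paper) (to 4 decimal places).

P(high score | ¬easy paper) = 0.05×0.76×0.93 + 0.51×0.76×0.07 + 0.36×0.24×0.93 + 0.68×0.24×0.07 = 0.035340 + 0.027132 + 0.080352 + 0.011424 = 0.154248
The lucky question selection-present share is 0.080352 + 0.011424 = 0.091776.
P(lucky question selection | high score, ¬easy paper) = 0.091776 / 0.154248 ≈ 0.5950

P(lucky question selection | high score, ¬easy paper) ≈ 0.5950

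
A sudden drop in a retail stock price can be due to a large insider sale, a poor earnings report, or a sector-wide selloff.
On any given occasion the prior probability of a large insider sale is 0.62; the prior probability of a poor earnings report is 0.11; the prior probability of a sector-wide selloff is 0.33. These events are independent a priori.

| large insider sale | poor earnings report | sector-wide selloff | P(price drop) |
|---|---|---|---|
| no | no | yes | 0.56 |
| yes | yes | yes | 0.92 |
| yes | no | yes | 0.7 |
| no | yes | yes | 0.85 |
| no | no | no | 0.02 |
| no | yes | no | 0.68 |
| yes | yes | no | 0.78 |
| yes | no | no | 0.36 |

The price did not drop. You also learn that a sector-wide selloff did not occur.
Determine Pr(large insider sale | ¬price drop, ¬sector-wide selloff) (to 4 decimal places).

P(¬price drop | ¬sector-wide selloff) = 0.98×0.38×0.89 + 0.32×0.38×0.11 + 0.64×0.62×0.89 + 0.22×0.62×0.11 = 0.331436 + 0.013376 + 0.353152 + 0.015004 = 0.712968
Of this, 0.368156 comes from 0.353152 + 0.015004 (the large insider sale=true cases).
Hence the posterior is 0.368156/0.712968 ≈ 0.5164.

Pr(large insider sale | ¬price drop, ¬sector-wide selloff) ≈ 0.5164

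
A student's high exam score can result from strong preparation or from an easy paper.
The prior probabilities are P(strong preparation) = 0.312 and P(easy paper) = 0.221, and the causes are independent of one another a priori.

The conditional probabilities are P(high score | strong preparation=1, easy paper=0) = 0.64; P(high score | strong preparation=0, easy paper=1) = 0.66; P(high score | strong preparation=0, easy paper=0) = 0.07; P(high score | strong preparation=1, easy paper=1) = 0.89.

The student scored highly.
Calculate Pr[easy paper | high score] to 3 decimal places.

Pr[easy paper | high score] ≈ 0.456

P(high score) = 0.07*0.688*0.779 + 0.66*0.688*0.221 + 0.64*0.312*0.779 + 0.89*0.312*0.221 = 0.037517 + 0.100352 + 0.155551 + 0.061367 = 0.354787
Of this, 0.161719 comes from 0.100352 + 0.061367 (the easy paper=true cases).
Hence the posterior is 0.161719/0.354787 ≈ 0.456.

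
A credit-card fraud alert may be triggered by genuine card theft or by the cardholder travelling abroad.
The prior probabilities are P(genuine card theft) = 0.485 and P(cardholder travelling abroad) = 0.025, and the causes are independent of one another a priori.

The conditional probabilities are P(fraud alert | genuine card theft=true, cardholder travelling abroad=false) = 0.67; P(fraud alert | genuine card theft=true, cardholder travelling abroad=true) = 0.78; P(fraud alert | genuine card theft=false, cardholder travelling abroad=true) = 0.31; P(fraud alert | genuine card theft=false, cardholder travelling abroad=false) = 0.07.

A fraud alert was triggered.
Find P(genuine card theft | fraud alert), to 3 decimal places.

P(genuine card theft | fraud alert) ≈ 0.893

Weight on genuine card theft=true, given the evidence: 0.316826 + 0.009458 = 0.326284
Normalizer over all consistent configurations: 0.07*0.515*0.975 + 0.31*0.515*0.025 + 0.67*0.485*0.975 + 0.78*0.485*0.025 = 0.365424
Posterior = 0.326284 / 0.365424 ≈ 0.893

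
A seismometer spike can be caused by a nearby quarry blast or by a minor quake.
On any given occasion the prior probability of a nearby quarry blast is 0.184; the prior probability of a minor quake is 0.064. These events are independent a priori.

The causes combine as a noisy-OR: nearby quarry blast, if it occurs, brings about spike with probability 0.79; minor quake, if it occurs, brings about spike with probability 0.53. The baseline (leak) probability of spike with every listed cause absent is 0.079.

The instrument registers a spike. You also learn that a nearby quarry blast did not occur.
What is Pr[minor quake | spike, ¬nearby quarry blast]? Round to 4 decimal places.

Under noisy-OR, P(spike | causes) = 1 − (1−0.079)·∏(1−qᵢ) over the active causes.
Weight on minor quake=true, given the evidence: 0.56713·0.064 = 0.036296
Normalizer over all consistent configurations: 0.079·0.936 + 0.56713·0.064 = 0.110240
Posterior = 0.036296 / 0.110240 ≈ 0.3292

Pr[minor quake | spike, ¬nearby quarry blast] ≈ 0.3292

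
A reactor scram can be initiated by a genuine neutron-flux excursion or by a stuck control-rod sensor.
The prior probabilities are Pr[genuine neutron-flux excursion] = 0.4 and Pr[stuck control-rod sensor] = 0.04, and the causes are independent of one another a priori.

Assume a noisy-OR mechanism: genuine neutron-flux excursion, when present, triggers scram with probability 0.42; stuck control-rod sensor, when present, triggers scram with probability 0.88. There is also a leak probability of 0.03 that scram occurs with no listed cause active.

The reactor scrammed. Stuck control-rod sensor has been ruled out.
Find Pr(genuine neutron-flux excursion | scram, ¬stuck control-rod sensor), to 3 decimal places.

Pr(genuine neutron-flux excursion | scram, ¬stuck control-rod sensor) ≈ 0.907

Under noisy-OR, P(scram | causes) = 1 − (1−0.03)·∏(1−qᵢ) over the active causes.
By total probability over both values of genuine neutron-flux excursion:
  P(scram | ¬stuck control-rod sensor) = 0.03·0.6 + 0.4374·0.4
        = 0.018000 + 0.174960 = 0.192960
Configurations with genuine neutron-flux excursion contribute 0.174960, so
  P(genuine neutron-flux excursion | scram, ¬stuck control-rod sensor) = 0.174960 / 0.192960 ≈ 0.907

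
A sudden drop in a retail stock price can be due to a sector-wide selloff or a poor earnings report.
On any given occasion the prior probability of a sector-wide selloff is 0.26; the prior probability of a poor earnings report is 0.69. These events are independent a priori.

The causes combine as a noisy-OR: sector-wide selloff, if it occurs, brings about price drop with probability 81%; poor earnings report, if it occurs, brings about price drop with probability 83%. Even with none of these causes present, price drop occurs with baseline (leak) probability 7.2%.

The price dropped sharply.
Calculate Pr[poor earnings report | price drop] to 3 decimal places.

Pr[poor earnings report | price drop] ≈ 0.879

Under noisy-OR, P(price drop | causes) = 1 − (1−0.072)·∏(1−qᵢ) over the active causes.
Sum P(price drop|·) weighted by the priors over the 4 (sector-wide selloff, poor earnings report) configurations:
  P(price drop) = 0.072×0.74×0.31 + 0.84224×0.74×0.69 + 0.82368×0.26×0.31 + 0.970026×0.26×0.69
        = 0.016517 + 0.430048 + 0.066389 + 0.174023 = 0.686977
The terms with poor earnings report present sum to 0.604071, so
  P(poor earnings report | price drop) = 0.604071 / 0.686977 ≈ 0.879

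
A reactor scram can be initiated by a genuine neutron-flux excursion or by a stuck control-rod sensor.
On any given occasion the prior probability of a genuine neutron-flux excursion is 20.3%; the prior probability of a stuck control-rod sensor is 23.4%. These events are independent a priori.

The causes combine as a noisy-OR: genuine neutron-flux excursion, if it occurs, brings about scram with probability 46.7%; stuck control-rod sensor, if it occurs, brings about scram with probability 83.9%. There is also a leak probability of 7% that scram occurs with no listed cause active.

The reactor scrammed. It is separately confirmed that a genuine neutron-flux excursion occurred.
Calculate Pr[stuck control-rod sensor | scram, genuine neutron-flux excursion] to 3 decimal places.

Under noisy-OR, P(scram | causes) = 1 − (1−0.07)·∏(1−qᵢ) over the active causes.
Enumerate both values of stuck control-rod sensor and weight by the priors:
  P(scram | genuine neutron-flux excursion) = 0.50431*0.766 + 0.920194*0.234
        = 0.386301 + 0.215325 = 0.601626
Configurations with stuck control-rod sensor contribute 0.215325, so
  P(stuck control-rod sensor | scram, genuine neutron-flux excursion) = 0.215325 / 0.601626 ≈ 0.358

Pr[stuck control-rod sensor | scram, genuine neutron-flux excursion] ≈ 0.358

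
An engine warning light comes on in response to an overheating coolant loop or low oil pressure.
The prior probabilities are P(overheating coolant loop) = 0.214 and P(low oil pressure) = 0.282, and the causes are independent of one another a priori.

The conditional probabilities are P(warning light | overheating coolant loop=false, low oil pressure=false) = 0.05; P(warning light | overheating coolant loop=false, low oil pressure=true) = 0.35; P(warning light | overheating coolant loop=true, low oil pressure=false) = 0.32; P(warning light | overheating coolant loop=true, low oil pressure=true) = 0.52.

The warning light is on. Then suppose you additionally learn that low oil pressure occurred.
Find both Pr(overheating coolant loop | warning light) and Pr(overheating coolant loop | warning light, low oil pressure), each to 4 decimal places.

By total probability over the 4 (overheating coolant loop, low oil pressure) configurations:
  P(warning light) = 0.05·0.786·0.718 + 0.35·0.786·0.282 + 0.32·0.214·0.718 + 0.52·0.214·0.282
        = 0.028217 + 0.077578 + 0.049169 + 0.031381 = 0.186345
The terms with overheating coolant loop present sum to 0.080550, so
  P(overheating coolant loop | warning light) = 0.080550 / 0.186345 ≈ 0.4323

Now also conditioning on low oil pressure=true:
By total probability over both values of overheating coolant loop:
  P(warning light | low oil pressure) = 0.35·0.786 + 0.52·0.214
        = 0.275100 + 0.111280 = 0.386380
The terms with overheating coolant loop present sum to 0.111280, so
  P(overheating coolant loop | warning light, low oil pressure) = 0.111280 / 0.386380 ≈ 0.2880

Pr(overheating coolant loop | warning light) ≈ 0.4323; Pr(overheating coolant loop | warning light, low oil pressure) ≈ 0.2880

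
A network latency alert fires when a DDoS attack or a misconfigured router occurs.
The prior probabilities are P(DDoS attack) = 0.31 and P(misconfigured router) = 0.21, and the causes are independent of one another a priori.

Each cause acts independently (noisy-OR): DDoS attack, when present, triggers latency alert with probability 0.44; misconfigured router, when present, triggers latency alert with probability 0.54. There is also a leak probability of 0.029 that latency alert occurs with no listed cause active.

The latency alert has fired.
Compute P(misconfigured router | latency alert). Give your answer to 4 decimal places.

Under noisy-OR, P(latency alert | causes) = 1 − (1−0.029)·∏(1−qᵢ) over the active causes.
Weight on misconfigured router=true, given the evidence: 0.080179 + 0.048817 = 0.128996
The normalizing constant is 0.029*0.69*0.79 + 0.55334*0.69*0.21 + 0.45624*0.31*0.79 + 0.74987*0.31*0.21 = 0.256537
P(misconfigured router | latency alert) = 0.128996/0.256537 ≈ 0.5028

P(misconfigured router | latency alert) ≈ 0.5028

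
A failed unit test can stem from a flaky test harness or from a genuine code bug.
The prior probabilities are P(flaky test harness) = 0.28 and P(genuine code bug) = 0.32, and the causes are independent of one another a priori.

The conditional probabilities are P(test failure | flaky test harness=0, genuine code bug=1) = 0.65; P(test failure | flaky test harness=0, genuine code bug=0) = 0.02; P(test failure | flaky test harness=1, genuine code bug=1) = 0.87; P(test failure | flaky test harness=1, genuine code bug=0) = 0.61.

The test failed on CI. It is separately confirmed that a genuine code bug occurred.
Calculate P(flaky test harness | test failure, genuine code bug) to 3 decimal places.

Numerator (weight on configurations with flaky test harness): 0.87·0.28 = 0.243600
Denominator P(test failure | genuine code bug): 0.65·0.72 + 0.87·0.28 = 0.711600
P(flaky test harness | test failure, genuine code bug) = 0.243600/0.711600 ≈ 0.342

P(flaky test harness | test failure, genuine code bug) ≈ 0.342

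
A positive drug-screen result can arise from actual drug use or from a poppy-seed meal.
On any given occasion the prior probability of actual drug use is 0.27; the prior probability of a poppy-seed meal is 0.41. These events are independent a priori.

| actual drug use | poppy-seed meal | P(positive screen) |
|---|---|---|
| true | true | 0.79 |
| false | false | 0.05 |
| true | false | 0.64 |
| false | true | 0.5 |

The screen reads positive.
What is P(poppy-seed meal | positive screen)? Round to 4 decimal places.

P(poppy-seed meal | positive screen) ≈ 0.6575

P(positive screen) = 0.05*0.73*0.59 + 0.5*0.73*0.41 + 0.64*0.27*0.59 + 0.79*0.27*0.41 = 0.021535 + 0.149650 + 0.101952 + 0.087453 = 0.360590
Restricting to configurations with poppy-seed meal present: 0.149650 + 0.087453 = 0.237103.
P(poppy-seed meal | positive screen) = 0.237103 / 0.360590 ≈ 0.6575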